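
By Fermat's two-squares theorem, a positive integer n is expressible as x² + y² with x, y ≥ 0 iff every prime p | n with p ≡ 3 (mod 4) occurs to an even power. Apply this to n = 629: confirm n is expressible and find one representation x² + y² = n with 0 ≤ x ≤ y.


Step 1: Factor n = 629 = 17 · 37.
Step 2: Check the mod-4 condition on each prime factor: 17 ≡ 1 (mod 4), exponent 1; 37 ≡ 1 (mod 4), exponent 1.
All primes ≡ 3 (mod 4) appear to even exponent (or don't appear), so by the two-squares theorem n IS expressible as a sum of two squares.
Step 3: Build a representation. Here n = 17 · 37 is a product of primes ≡ 1 (mod 4). Each prime p ≡ 1 (mod 4) is itself a sum of two squares; find a² by testing p − a² for a perfect square:
  17: 17 − 1² = 16 = 4² ⇒ 17 = 1² + 4².
  37: 37 − 1² = 36 = 6² ⇒ 37 = 1² + 6².
  Combine using the Brahmagupta–Fibonacci identity (a² + b²)(c² + d²) = (ac − bd)² + (ad + bc)² = (ac + bd)² + (ad − bc)²:
  17 · 37 = 629: from (1² + 4²)(1² + 6²), take (1·1 − 4·6, 1·6 + 4·1) = (1 − 24, 6 + 4) = (-23, 10); dropping signs (only squares matter) gives (23, 10); check 23² + 10² = 529 + 100 = 629 ✓.
Step 4: Order so x ≤ y and verify: 10² + 23² = 100 + 529 = 629 = n. ✓

n = 629 = 10² + 23² (one valid representation with x ≤ y).


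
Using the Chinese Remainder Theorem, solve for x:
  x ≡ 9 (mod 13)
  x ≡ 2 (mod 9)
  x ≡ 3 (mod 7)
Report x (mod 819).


Moduli 13, 9, 7 are pairwise coprime; by CRT there is a unique solution modulo M = 13 · 9 · 7 = 819.
Solve pairwise, accumulating the modulus:
  Start with x ≡ 9 (mod 13).
  Combine with x ≡ 2 (mod 9): since gcd(13, 9) = 1, we get a unique residue mod 117.
    Write x = 9 + 13·t and substitute into x ≡ 2 (mod 9): 13·t ≡ 2 − 9 = -7 (mod 9).
    Reduce coefficients mod 9: 4·t ≡ 2 (mod 9).
    The inverse of 4 mod 9 is 7 (since 4·7 = 28 = 3·9 + 1), so t ≡ 7·2 = 14 ≡ 5 (mod 9).
    Then x = 9 + 13·5 = 74, valid modulo lcm(13, 9) = 117: x ≡ 74 (mod 117).
  Combine with x ≡ 3 (mod 7): since gcd(117, 7) = 1, we get a unique residue mod 819.
    Write x = 74 + 117·t and substitute into x ≡ 3 (mod 7): 117·t ≡ 3 − 74 = -71 (mod 7).
    Reduce coefficients mod 7: 5·t ≡ 6 (mod 7).
    The inverse of 5 mod 7 is 3 (since 5·3 = 15 = 2·7 + 1), so t ≡ 3·6 = 18 ≡ 4 (mod 7).
    Then x = 74 + 117·4 = 542, valid modulo lcm(117, 7) = 819: x ≡ 542 (mod 819).
Verify: 542 mod 13 = 9 ✓, 542 mod 9 = 2 ✓, 542 mod 7 = 3 ✓.

x ≡ 542 (mod 819).


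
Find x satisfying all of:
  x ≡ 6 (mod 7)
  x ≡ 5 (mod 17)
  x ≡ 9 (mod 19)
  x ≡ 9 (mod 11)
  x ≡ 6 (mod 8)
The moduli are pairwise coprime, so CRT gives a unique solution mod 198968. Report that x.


Product of moduli M = 7 · 17 · 19 · 11 · 8 = 198968.
Merge one congruence at a time:
  Start: x ≡ 6 (mod 7).
  Combine with x ≡ 5 (mod 17); new modulus lcm = 119.
    Write x = 6 + 7·t and substitute into x ≡ 5 (mod 17): 7·t ≡ 5 − 6 = -1 (mod 17).
    Reduce coefficients mod 17: 7·t ≡ 16 (mod 17).
    The inverse of 7 mod 17 is 5 (since 7·5 = 35 = 2·17 + 1), so t ≡ 5·16 = 80 ≡ 12 (mod 17).
    Then x = 6 + 7·12 = 90, valid modulo lcm(7, 17) = 119: x ≡ 90 (mod 119).
  Combine with x ≡ 9 (mod 19); new modulus lcm = 2261.
    Write x = 90 + 119·t and substitute into x ≡ 9 (mod 19): 119·t ≡ 9 − 90 = -81 (mod 19).
    Reduce coefficients mod 19: 5·t ≡ 14 (mod 19).
    The inverse of 5 mod 19 is 4 (since 5·4 = 20 = 1·19 + 1), so t ≡ 4·14 = 56 ≡ 18 (mod 19).
    Then x = 90 + 119·18 = 2232, valid modulo lcm(119, 19) = 2261: x ≡ 2232 (mod 2261).
  Combine with x ≡ 9 (mod 11); new modulus lcm = 24871.
    Write x = 2232 + 2261·t and substitute into x ≡ 9 (mod 11): 2261·t ≡ 9 − 2232 = -2223 (mod 11).
    Reduce coefficients mod 11: 6·t ≡ 10 (mod 11).
    The inverse of 6 mod 11 is 2 (since 6·2 = 12 = 1·11 + 1), so t ≡ 2·10 = 20 ≡ 9 (mod 11).
    Then x = 2232 + 2261·9 = 22581, valid modulo lcm(2261, 11) = 24871: x ≡ 22581 (mod 24871).
  Combine with x ≡ 6 (mod 8); new modulus lcm = 198968.
    Write x = 22581 + 24871·t and substitute into x ≡ 6 (mod 8): 24871·t ≡ 6 − 22581 = -22575 (mod 8).
    Reduce coefficients mod 8: 7·t ≡ 1 (mod 8).
    The inverse of 7 mod 8 is 7 (since 7·7 = 49 = 6·8 + 1), so t ≡ 7·1 = 7 ≡ 7 (mod 8).
    Then x = 22581 + 24871·7 = 196678, valid modulo lcm(24871, 8) = 198968: x ≡ 196678 (mod 198968).
Verify against each original: 196678 mod 7 = 6, 196678 mod 17 = 5, 196678 mod 19 = 9, 196678 mod 11 = 9, 196678 mod 8 = 6.

x ≡ 196678 (mod 198968).


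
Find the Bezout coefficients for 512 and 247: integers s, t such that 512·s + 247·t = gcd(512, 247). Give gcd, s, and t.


Euclidean algorithm on (512, 247) — divide until remainder is 0:
  512 = 2 · 247 + 18
  247 = 13 · 18 + 13
  18 = 1 · 13 + 5
  13 = 2 · 5 + 3
  5 = 1 · 3 + 2
  3 = 1 · 2 + 1
  2 = 2 · 1 + 0
gcd(512, 247) = 1.
Track Bezout coefficients alongside the remainders: start with r₀ = 512 = a·1 + b·0 (s = 1, t = 0) and r₁ = 247 = a·0 + b·1 (s = 0, t = 1); each new remainder r_{k+1} = r_{k-1} − q_k·r_k inherits s_{k+1} = s_{k-1} − q_k·s_k, t_{k+1} = t_{k-1} − q_k·t_k, so r_k = a·s_k + b·t_k at every step:
  q = 2: r = 18, s = 1 − 2·0 = 1, t = 0 − 2·1 = -2  (check: 512·1 + 247·(-2) = 18)
  q = 13: r = 13, s = 0 − 13·1 = -13, t = 1 − 13·(-2) = 27  (check: 512·(-13) + 247·27 = 13)
  q = 1: r = 5, s = 1 − 1·(-13) = 14, t = -2 − 1·27 = -29  (check: 512·14 + 247·(-29) = 5)
  q = 2: r = 3, s = -13 − 2·14 = -41, t = 27 − 2·(-29) = 85  (check: 512·(-41) + 247·85 = 3)
  q = 1: r = 2, s = 14 − 1·(-41) = 55, t = -29 − 1·85 = -114  (check: 512·55 + 247·(-114) = 2)
  q = 1: r = 1, s = -41 − 1·55 = -96, t = 85 − 1·(-114) = 199  (check: 512·(-96) + 247·199 = 1)
The row with r = 1 (the gcd) gives the Bezout coefficients s = -96, t = 199.
Result: 512 · (-96) + 247 · (199) = 1.

gcd(512, 247) = 1; s = -96, t = 199 (check: 512·(-96) + 247·199 = 1).


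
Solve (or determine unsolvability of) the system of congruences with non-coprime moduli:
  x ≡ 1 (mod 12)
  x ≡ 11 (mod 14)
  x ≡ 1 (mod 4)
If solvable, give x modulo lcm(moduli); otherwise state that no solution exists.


Moduli 12, 14, 4 are not pairwise coprime, so CRT works modulo lcm(m_i) when all pairwise compatibility conditions hold.
Pairwise compatibility: gcd(m_i, m_j) must divide a_i - a_j for every pair.
Merge one congruence at a time:
  Start: x ≡ 1 (mod 12).
  Combine with x ≡ 11 (mod 14): gcd(12, 14) = 2; 11 - 1 = 10, which IS divisible by 2, so compatible.
    Write x = 1 + 12·t and substitute into x ≡ 11 (mod 14): 12·t ≡ 11 − 1 = 10 (mod 14).
    Divide the congruence (and modulus) by g = 2: 6·t ≡ 5 (mod 7).
    The inverse of 6 mod 7 is 6 (since 6·6 = 36 = 5·7 + 1), so t ≡ 6·5 = 30 ≡ 2 (mod 7).
    Then x = 1 + 12·2 = 25, valid modulo lcm(12, 14) = 84: x ≡ 25 (mod 84).
  Combine with x ≡ 1 (mod 4): gcd(84, 4) = 4; 1 - 25 = -24, which IS divisible by 4, so compatible.
    Write x = 25 + 84·t and substitute into x ≡ 1 (mod 4): 84·t ≡ 1 − 25 = -24 (mod 4).
    Divide the congruence (and modulus) by g = 4: 21·t ≡ -6 (mod 1).
    Modulo 1 every t works; take t = 0.
    Then x = 25 + 84·0 = 25, valid modulo lcm(84, 4) = 84: x ≡ 25 (mod 84).
Verify: 25 mod 12 = 1, 25 mod 14 = 11, 25 mod 4 = 1.

x ≡ 25 (mod 84).


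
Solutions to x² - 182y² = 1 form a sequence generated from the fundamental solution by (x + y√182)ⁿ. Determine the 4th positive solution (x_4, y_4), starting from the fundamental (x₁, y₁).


Step 1: Find the fundamental solution (x₁, y₁) of x² - 182y² = 1.
  Expand √182 as a continued fraction. a₀ = ⌊√182⌋ = 13; iterate m_{k+1} = d_k·a_k − m_k, d_{k+1} = (182 − m_{k+1}²)/d_k, a_{k+1} = ⌊(a₀ + m_{k+1})/d_{k+1}⌋ (starting m₀ = 0, d₀ = 1), with convergents p_k = a_k·p_{k-1} + p_{k-2}, q_k = a_k·q_{k-1} + q_{k-2} (p₋₁ = 1, q₋₁ = 0):
  k = 0: a₀ = 13; p₀/q₀ = 13/1; p₀² − 182·q₀² = 169 − 182 = -13.
  k = 1: m = 13, d = 13, a = ⌊(13 + 13)/13⌋ = 2; p/q = (2·13 + 1)/(2·1 + 0) = 27/2; p² − 182·q² = 729 − 728 = 1.
  The first convergent with p² − 182·q² = 1 gives the fundamental solution (x₁, y₁) = (27, 2).
Step 2: Apply the recurrence (x_{n+1}, y_{n+1}) = (x₁x_n + 182y₁y_n, x₁y_n + y₁x_n) repeatedly.
  From (x_1, y_1) = (27, 2): x_2 = 27·27 + 182·2·2 = 1457; y_2 = 27·2 + 2·27 = 108.
  From (x_2, y_2) = (1457, 108): x_3 = 27·1457 + 182·2·108 = 78651; y_3 = 27·108 + 2·1457 = 5830.
  From (x_3, y_3) = (78651, 5830): x_4 = 27·78651 + 182·2·5830 = 4245697; y_4 = 27·5830 + 2·78651 = 314712.
Step 3: Verify x_4² - 182·y_4² = 18025943015809 - 18025943015808 = 1 (should be 1). ✓

(x_1, y_1) = (27, 2); (x_4, y_4) = (4245697, 314712).


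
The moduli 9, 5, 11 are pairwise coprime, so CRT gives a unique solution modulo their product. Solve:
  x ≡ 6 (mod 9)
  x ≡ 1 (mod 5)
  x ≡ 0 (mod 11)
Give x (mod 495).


Moduli 9, 5, 11 are pairwise coprime; by CRT there is a unique solution modulo M = 9 · 5 · 11 = 495.
Solve pairwise, accumulating the modulus:
  Start with x ≡ 6 (mod 9).
  Combine with x ≡ 1 (mod 5): since gcd(9, 5) = 1, we get a unique residue mod 45.
    Write x = 6 + 9·t and substitute into x ≡ 1 (mod 5): 9·t ≡ 1 − 6 = -5 (mod 5).
    Reduce coefficients mod 5: 4·t ≡ 0 (mod 5).
    The inverse of 4 mod 5 is 4 (since 4·4 = 16 = 3·5 + 1), so t ≡ 4·0 = 0 ≡ 0 (mod 5).
    Then x = 6 + 9·0 = 6, valid modulo lcm(9, 5) = 45: x ≡ 6 (mod 45).
  Combine with x ≡ 0 (mod 11): since gcd(45, 11) = 1, we get a unique residue mod 495.
    Write x = 6 + 45·t and substitute into x ≡ 0 (mod 11): 45·t ≡ 0 − 6 = -6 (mod 11).
    Reduce coefficients mod 11: 1·t ≡ 5 (mod 11).
    So t ≡ 5 (mod 11).
    Then x = 6 + 45·5 = 231, valid modulo lcm(45, 11) = 495: x ≡ 231 (mod 495).
Verify: 231 mod 9 = 6 ✓, 231 mod 5 = 1 ✓, 231 mod 11 = 0 ✓.

x ≡ 231 (mod 495).


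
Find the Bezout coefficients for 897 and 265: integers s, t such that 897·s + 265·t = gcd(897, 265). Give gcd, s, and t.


Euclidean algorithm on (897, 265) — divide until remainder is 0:
  897 = 3 · 265 + 102
  265 = 2 · 102 + 61
  102 = 1 · 61 + 41
  61 = 1 · 41 + 20
  41 = 2 · 20 + 1
  20 = 20 · 1 + 0
gcd(897, 265) = 1.
Track Bezout coefficients alongside the remainders: start with r₀ = 897 = a·1 + b·0 (s = 1, t = 0) and r₁ = 265 = a·0 + b·1 (s = 0, t = 1); each new remainder r_{k+1} = r_{k-1} − q_k·r_k inherits s_{k+1} = s_{k-1} − q_k·s_k, t_{k+1} = t_{k-1} − q_k·t_k, so r_k = a·s_k + b·t_k at every step:
  q = 3: r = 102, s = 1 − 3·0 = 1, t = 0 − 3·1 = -3  (check: 897·1 + 265·(-3) = 102)
  q = 2: r = 61, s = 0 − 2·1 = -2, t = 1 − 2·(-3) = 7  (check: 897·(-2) + 265·7 = 61)
  q = 1: r = 41, s = 1 − 1·(-2) = 3, t = -3 − 1·7 = -10  (check: 897·3 + 265·(-10) = 41)
  q = 1: r = 20, s = -2 − 1·3 = -5, t = 7 − 1·(-10) = 17  (check: 897·(-5) + 265·17 = 20)
  q = 2: r = 1, s = 3 − 2·(-5) = 13, t = -10 − 2·17 = -44  (check: 897·13 + 265·(-44) = 1)
The row with r = 1 (the gcd) gives the Bezout coefficients s = 13, t = -44.
Result: 897 · (13) + 265 · (-44) = 1.

gcd(897, 265) = 1; s = 13, t = -44 (check: 897·13 + 265·(-44) = 1).


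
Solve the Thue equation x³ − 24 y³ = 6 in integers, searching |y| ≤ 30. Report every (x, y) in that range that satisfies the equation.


The equation is x³ - 24y³ = 6. For fixed y, x³ = 24·y³ + 6, so a solution requires the RHS to be a perfect cube.
Strategy: iterate y from -30 to 30, compute RHS = 24·y³ + 6, and check whether it is a (positive or negative) perfect cube.
Check small values of y:
  y = 0: RHS = 6 is not a perfect cube.
  y = 1: RHS = 30 is not a perfect cube.
  y = -1: RHS = -18 is not a perfect cube.
  y = 2: RHS = 198 is not a perfect cube.
  y = -2: RHS = -186 is not a perfect cube.
  y = 3: RHS = 654 is not a perfect cube.
  y = -3: RHS = -642 is not a perfect cube.
Continuing the search up to |y| = 30 finds no solutions either.
No (x, y) in the scanned range satisfies the equation.

No integer solutions with |y| ≤ 30.


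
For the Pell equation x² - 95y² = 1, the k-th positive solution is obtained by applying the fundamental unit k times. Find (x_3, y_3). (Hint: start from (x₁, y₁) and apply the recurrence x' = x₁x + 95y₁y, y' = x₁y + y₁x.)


Step 1: Find the fundamental solution (x₁, y₁) of x² - 95y² = 1.
  Expand √95 as a continued fraction. a₀ = ⌊√95⌋ = 9; iterate m_{k+1} = d_k·a_k − m_k, d_{k+1} = (95 − m_{k+1}²)/d_k, a_{k+1} = ⌊(a₀ + m_{k+1})/d_{k+1}⌋ (starting m₀ = 0, d₀ = 1), with convergents p_k = a_k·p_{k-1} + p_{k-2}, q_k = a_k·q_{k-1} + q_{k-2} (p₋₁ = 1, q₋₁ = 0):
  k = 0: a₀ = 9; p₀/q₀ = 9/1; p₀² − 95·q₀² = 81 − 95 = -14.
  k = 1: m = 9, d = 14, a = ⌊(9 + 9)/14⌋ = 1; p/q = (1·9 + 1)/(1·1 + 0) = 10/1; p² − 95·q² = 100 − 95 = 5.
  k = 2: m = 5, d = 5, a = ⌊(9 + 5)/5⌋ = 2; p/q = (2·10 + 9)/(2·1 + 1) = 29/3; p² − 95·q² = 841 − 855 = -14.
  k = 3: m = 5, d = 14, a = ⌊(9 + 5)/14⌋ = 1; p/q = (1·29 + 10)/(1·3 + 1) = 39/4; p² − 95·q² = 1521 − 1520 = 1.
  The first convergent with p² − 95·q² = 1 gives the fundamental solution (x₁, y₁) = (39, 4).
Step 2: Apply the recurrence (x_{n+1}, y_{n+1}) = (x₁x_n + 95y₁y_n, x₁y_n + y₁x_n) repeatedly.
  From (x_1, y_1) = (39, 4): x_2 = 39·39 + 95·4·4 = 3041; y_2 = 39·4 + 4·39 = 312.
  From (x_2, y_2) = (3041, 312): x_3 = 39·3041 + 95·4·312 = 237159; y_3 = 39·312 + 4·3041 = 24332.
Step 3: Verify x_3² - 95·y_3² = 56244391281 - 56244391280 = 1 (should be 1). ✓

(x_1, y_1) = (39, 4); (x_3, y_3) = (237159, 24332).


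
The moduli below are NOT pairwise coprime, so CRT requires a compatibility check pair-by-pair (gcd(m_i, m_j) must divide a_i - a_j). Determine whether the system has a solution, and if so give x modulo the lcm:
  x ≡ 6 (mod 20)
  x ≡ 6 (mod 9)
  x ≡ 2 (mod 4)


Moduli 20, 9, 4 are not pairwise coprime, so CRT works modulo lcm(m_i) when all pairwise compatibility conditions hold.
Pairwise compatibility: gcd(m_i, m_j) must divide a_i - a_j for every pair.
Merge one congruence at a time:
  Start: x ≡ 6 (mod 20).
  Combine with x ≡ 6 (mod 9): gcd(20, 9) = 1; 6 - 6 = 0, which IS divisible by 1, so compatible.
    Write x = 6 + 20·t and substitute into x ≡ 6 (mod 9): 20·t ≡ 6 − 6 = 0 (mod 9).
    Reduce coefficients mod 9: 2·t ≡ 0 (mod 9).
    The inverse of 2 mod 9 is 5 (since 2·5 = 10 = 1·9 + 1), so t ≡ 5·0 = 0 ≡ 0 (mod 9).
    Then x = 6 + 20·0 = 6, valid modulo lcm(20, 9) = 180: x ≡ 6 (mod 180).
  Combine with x ≡ 2 (mod 4): gcd(180, 4) = 4; 2 - 6 = -4, which IS divisible by 4, so compatible.
    Write x = 6 + 180·t and substitute into x ≡ 2 (mod 4): 180·t ≡ 2 − 6 = -4 (mod 4).
    Divide the congruence (and modulus) by g = 4: 45·t ≡ -1 (mod 1).
    Modulo 1 every t works; take t = 0.
    Then x = 6 + 180·0 = 6, valid modulo lcm(180, 4) = 180: x ≡ 6 (mod 180).
Verify: 6 mod 20 = 6, 6 mod 9 = 6, 6 mod 4 = 2.

x ≡ 6 (mod 180).


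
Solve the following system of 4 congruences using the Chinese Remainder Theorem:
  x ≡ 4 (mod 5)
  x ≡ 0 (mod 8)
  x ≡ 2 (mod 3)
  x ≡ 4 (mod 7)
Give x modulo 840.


Product of moduli M = 5 · 8 · 3 · 7 = 840.
Merge one congruence at a time:
  Start: x ≡ 4 (mod 5).
  Combine with x ≡ 0 (mod 8); new modulus lcm = 40.
    Write x = 4 + 5·t and substitute into x ≡ 0 (mod 8): 5·t ≡ 0 − 4 = -4 (mod 8).
    Reduce coefficients mod 8: 5·t ≡ 4 (mod 8).
    The inverse of 5 mod 8 is 5 (since 5·5 = 25 = 3·8 + 1), so t ≡ 5·4 = 20 ≡ 4 (mod 8).
    Then x = 4 + 5·4 = 24, valid modulo lcm(5, 8) = 40: x ≡ 24 (mod 40).
  Combine with x ≡ 2 (mod 3); new modulus lcm = 120.
    Write x = 24 + 40·t and substitute into x ≡ 2 (mod 3): 40·t ≡ 2 − 24 = -22 (mod 3).
    Reduce coefficients mod 3: 1·t ≡ 2 (mod 3).
    So t ≡ 2 (mod 3).
    Then x = 24 + 40·2 = 104, valid modulo lcm(40, 3) = 120: x ≡ 104 (mod 120).
  Combine with x ≡ 4 (mod 7); new modulus lcm = 840.
    Write x = 104 + 120·t and substitute into x ≡ 4 (mod 7): 120·t ≡ 4 − 104 = -100 (mod 7).
    Reduce coefficients mod 7: 1·t ≡ 5 (mod 7).
    So t ≡ 5 (mod 7).
    Then x = 104 + 120·5 = 704, valid modulo lcm(120, 7) = 840: x ≡ 704 (mod 840).
Verify against each original: 704 mod 5 = 4, 704 mod 8 = 0, 704 mod 3 = 2, 704 mod 7 = 4.

x ≡ 704 (mod 840).


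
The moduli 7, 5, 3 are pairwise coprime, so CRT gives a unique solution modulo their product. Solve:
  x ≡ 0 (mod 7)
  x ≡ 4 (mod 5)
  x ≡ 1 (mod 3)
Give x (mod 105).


Moduli 7, 5, 3 are pairwise coprime; by CRT there is a unique solution modulo M = 7 · 5 · 3 = 105.
Solve pairwise, accumulating the modulus:
  Start with x ≡ 0 (mod 7).
  Combine with x ≡ 4 (mod 5): since gcd(7, 5) = 1, we get a unique residue mod 35.
    Write x = 0 + 7·t and substitute into x ≡ 4 (mod 5): 7·t ≡ 4 − 0 = 4 (mod 5).
    Reduce coefficients mod 5: 2·t ≡ 4 (mod 5).
    The inverse of 2 mod 5 is 3 (since 2·3 = 6 = 1·5 + 1), so t ≡ 3·4 = 12 ≡ 2 (mod 5).
    Then x = 0 + 7·2 = 14, valid modulo lcm(7, 5) = 35: x ≡ 14 (mod 35).
  Combine with x ≡ 1 (mod 3): since gcd(35, 3) = 1, we get a unique residue mod 105.
    Write x = 14 + 35·t and substitute into x ≡ 1 (mod 3): 35·t ≡ 1 − 14 = -13 (mod 3).
    Reduce coefficients mod 3: 2·t ≡ 2 (mod 3).
    The inverse of 2 mod 3 is 2 (since 2·2 = 4 = 1·3 + 1), so t ≡ 2·2 = 4 ≡ 1 (mod 3).
    Then x = 14 + 35·1 = 49, valid modulo lcm(35, 3) = 105: x ≡ 49 (mod 105).
Verify: 49 mod 7 = 0 ✓, 49 mod 5 = 4 ✓, 49 mod 3 = 1 ✓.

x ≡ 49 (mod 105).


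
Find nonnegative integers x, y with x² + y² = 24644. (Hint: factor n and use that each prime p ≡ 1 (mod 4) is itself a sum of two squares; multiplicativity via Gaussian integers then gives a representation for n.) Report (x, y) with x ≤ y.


Step 1: Factor n = 24644 = 2^2 · 61 · 101.
Step 2: Check the mod-4 condition on each prime factor: 2 = 2 (special); 61 ≡ 1 (mod 4), exponent 1; 101 ≡ 1 (mod 4), exponent 1.
All primes ≡ 3 (mod 4) appear to even exponent (or don't appear), so by the two-squares theorem n IS expressible as a sum of two squares.
Step 3: Build a representation. Group n = k² · m with k = 2 and m = 61 · 101 = 6161 (a product of primes ≡ 1 (mod 4)); a representation of m scales to one of n via (k·x)² + (k·y)² = k²(x² + y²). Each prime p ≡ 1 (mod 4) is itself a sum of two squares; find a² by testing p − a² for a perfect square:
  61: 61 − 1² = 60, 61 − 2² = 57, 61 − 3² = 52, 61 − 4² = 45, 61 − 5² = 36 = 6² ⇒ 61 = 5² + 6².
  101: 101 − 1² = 100 = 10² ⇒ 101 = 1² + 10².
  Combine using the Brahmagupta–Fibonacci identity (a² + b²)(c² + d²) = (ac − bd)² + (ad + bc)² = (ac + bd)² + (ad − bc)²:
  61 · 101 = 6161: from (5² + 6²)(1² + 10²), take (5·1 − 6·10, 5·10 + 6·1) = (5 − 60, 50 + 6) = (-55, 56); dropping signs (only squares matter) gives (55, 56); check 55² + 56² = 3025 + 3136 = 6161 ✓.
  Scale by k = 2: (2·55, 2·56) = (110, 112).
Step 4: Order so x ≤ y and verify: 110² + 112² = 12100 + 12544 = 24644 = n. ✓

n = 24644 = 110² + 112² (one valid representation with x ≤ y).


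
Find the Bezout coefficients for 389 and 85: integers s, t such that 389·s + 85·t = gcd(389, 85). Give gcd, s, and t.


Euclidean algorithm on (389, 85) — divide until remainder is 0:
  389 = 4 · 85 + 49
  85 = 1 · 49 + 36
  49 = 1 · 36 + 13
  36 = 2 · 13 + 10
  13 = 1 · 10 + 3
  10 = 3 · 3 + 1
  3 = 3 · 1 + 0
gcd(389, 85) = 1.
Track Bezout coefficients alongside the remainders: start with r₀ = 389 = a·1 + b·0 (s = 1, t = 0) and r₁ = 85 = a·0 + b·1 (s = 0, t = 1); each new remainder r_{k+1} = r_{k-1} − q_k·r_k inherits s_{k+1} = s_{k-1} − q_k·s_k, t_{k+1} = t_{k-1} − q_k·t_k, so r_k = a·s_k + b·t_k at every step:
  q = 4: r = 49, s = 1 − 4·0 = 1, t = 0 − 4·1 = -4  (check: 389·1 + 85·(-4) = 49)
  q = 1: r = 36, s = 0 − 1·1 = -1, t = 1 − 1·(-4) = 5  (check: 389·(-1) + 85·5 = 36)
  q = 1: r = 13, s = 1 − 1·(-1) = 2, t = -4 − 1·5 = -9  (check: 389·2 + 85·(-9) = 13)
  q = 2: r = 10, s = -1 − 2·2 = -5, t = 5 − 2·(-9) = 23  (check: 389·(-5) + 85·23 = 10)
  q = 1: r = 3, s = 2 − 1·(-5) = 7, t = -9 − 1·23 = -32  (check: 389·7 + 85·(-32) = 3)
  q = 3: r = 1, s = -5 − 3·7 = -26, t = 23 − 3·(-32) = 119  (check: 389·(-26) + 85·119 = 1)
The row with r = 1 (the gcd) gives the Bezout coefficients s = -26, t = 119.
Result: 389 · (-26) + 85 · (119) = 1.

gcd(389, 85) = 1; s = -26, t = 119 (check: 389·(-26) + 85·119 = 1).


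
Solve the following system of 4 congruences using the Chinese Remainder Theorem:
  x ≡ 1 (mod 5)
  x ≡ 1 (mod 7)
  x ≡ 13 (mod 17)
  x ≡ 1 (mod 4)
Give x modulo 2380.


Product of moduli M = 5 · 7 · 17 · 4 = 2380.
Merge one congruence at a time:
  Start: x ≡ 1 (mod 5).
  Combine with x ≡ 1 (mod 7); new modulus lcm = 35.
    Write x = 1 + 5·t and substitute into x ≡ 1 (mod 7): 5·t ≡ 1 − 1 = 0 (mod 7).
    The inverse of 5 mod 7 is 3 (since 5·3 = 15 = 2·7 + 1), so t ≡ 3·0 = 0 ≡ 0 (mod 7).
    Then x = 1 + 5·0 = 1, valid modulo lcm(5, 7) = 35: x ≡ 1 (mod 35).
  Combine with x ≡ 13 (mod 17); new modulus lcm = 595.
    Write x = 1 + 35·t and substitute into x ≡ 13 (mod 17): 35·t ≡ 13 − 1 = 12 (mod 17).
    Reduce coefficients mod 17: 1·t ≡ 12 (mod 17).
    So t ≡ 12 (mod 17).
    Then x = 1 + 35·12 = 421, valid modulo lcm(35, 17) = 595: x ≡ 421 (mod 595).
  Combine with x ≡ 1 (mod 4); new modulus lcm = 2380.
    Write x = 421 + 595·t and substitute into x ≡ 1 (mod 4): 595·t ≡ 1 − 421 = -420 (mod 4).
    Reduce coefficients mod 4: 3·t ≡ 0 (mod 4).
    The inverse of 3 mod 4 is 3 (since 3·3 = 9 = 2·4 + 1), so t ≡ 3·0 = 0 ≡ 0 (mod 4).
    Then x = 421 + 595·0 = 421, valid modulo lcm(595, 4) = 2380: x ≡ 421 (mod 2380).
Verify against each original: 421 mod 5 = 1, 421 mod 7 = 1, 421 mod 17 = 13, 421 mod 4 = 1.

x ≡ 421 (mod 2380).


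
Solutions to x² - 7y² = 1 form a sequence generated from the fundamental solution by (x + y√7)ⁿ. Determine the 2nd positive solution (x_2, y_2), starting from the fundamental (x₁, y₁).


Step 1: Find the fundamental solution (x₁, y₁) of x² - 7y² = 1.
  Expand √7 as a continued fraction. a₀ = ⌊√7⌋ = 2; iterate m_{k+1} = d_k·a_k − m_k, d_{k+1} = (7 − m_{k+1}²)/d_k, a_{k+1} = ⌊(a₀ + m_{k+1})/d_{k+1}⌋ (starting m₀ = 0, d₀ = 1), with convergents p_k = a_k·p_{k-1} + p_{k-2}, q_k = a_k·q_{k-1} + q_{k-2} (p₋₁ = 1, q₋₁ = 0):
  k = 0: a₀ = 2; p₀/q₀ = 2/1; p₀² − 7·q₀² = 4 − 7 = -3.
  k = 1: m = 2, d = 3, a = ⌊(2 + 2)/3⌋ = 1; p/q = (1·2 + 1)/(1·1 + 0) = 3/1; p² − 7·q² = 9 − 7 = 2.
  k = 2: m = 1, d = 2, a = ⌊(2 + 1)/2⌋ = 1; p/q = (1·3 + 2)/(1·1 + 1) = 5/2; p² − 7·q² = 25 − 28 = -3.
  k = 3: m = 1, d = 3, a = ⌊(2 + 1)/3⌋ = 1; p/q = (1·5 + 3)/(1·2 + 1) = 8/3; p² − 7·q² = 64 − 63 = 1.
  The first convergent with p² − 7·q² = 1 gives the fundamental solution (x₁, y₁) = (8, 3).
Step 2: Apply the recurrence (x_{n+1}, y_{n+1}) = (x₁x_n + 7y₁y_n, x₁y_n + y₁x_n) repeatedly.
  From (x_1, y_1) = (8, 3): x_2 = 8·8 + 7·3·3 = 127; y_2 = 8·3 + 3·8 = 48.
Step 3: Verify x_2² - 7·y_2² = 16129 - 16128 = 1 (should be 1). ✓

(x_1, y_1) = (8, 3); (x_2, y_2) = (127, 48).


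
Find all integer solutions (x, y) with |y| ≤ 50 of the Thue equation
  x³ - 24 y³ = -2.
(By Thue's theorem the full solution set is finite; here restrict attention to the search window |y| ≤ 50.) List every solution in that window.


The equation is x³ - 24y³ = -2. For fixed y, x³ = 24·y³ − 2, so a solution requires the RHS to be a perfect cube.
Strategy: iterate y from -50 to 50, compute RHS = 24·y³ − 2, and check whether it is a (positive or negative) perfect cube.
Check small values of y:
  y = 0: RHS = -2 is not a perfect cube.
  y = 1: RHS = 22 is not a perfect cube.
  y = -1: RHS = -26 is not a perfect cube.
  y = 2: RHS = 190 is not a perfect cube.
  y = -2: RHS = -194 is not a perfect cube.
  y = 3: RHS = 646 is not a perfect cube.
  y = -3: RHS = -650 is not a perfect cube.
Continuing the search up to |y| = 50 finds no solutions either.
No (x, y) in the scanned range satisfies the equation.

No integer solutions with |y| ≤ 50.


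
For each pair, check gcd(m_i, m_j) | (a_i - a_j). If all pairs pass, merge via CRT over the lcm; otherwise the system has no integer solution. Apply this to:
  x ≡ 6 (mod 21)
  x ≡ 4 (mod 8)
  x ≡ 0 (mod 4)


Moduli 21, 8, 4 are not pairwise coprime, so CRT works modulo lcm(m_i) when all pairwise compatibility conditions hold.
Pairwise compatibility: gcd(m_i, m_j) must divide a_i - a_j for every pair.
Merge one congruence at a time:
  Start: x ≡ 6 (mod 21).
  Combine with x ≡ 4 (mod 8): gcd(21, 8) = 1; 4 - 6 = -2, which IS divisible by 1, so compatible.
    Write x = 6 + 21·t and substitute into x ≡ 4 (mod 8): 21·t ≡ 4 − 6 = -2 (mod 8).
    Reduce coefficients mod 8: 5·t ≡ 6 (mod 8).
    The inverse of 5 mod 8 is 5 (since 5·5 = 25 = 3·8 + 1), so t ≡ 5·6 = 30 ≡ 6 (mod 8).
    Then x = 6 + 21·6 = 132, valid modulo lcm(21, 8) = 168: x ≡ 132 (mod 168).
  Combine with x ≡ 0 (mod 4): gcd(168, 4) = 4; 0 - 132 = -132, which IS divisible by 4, so compatible.
    Write x = 132 + 168·t and substitute into x ≡ 0 (mod 4): 168·t ≡ 0 − 132 = -132 (mod 4).
    Divide the congruence (and modulus) by g = 4: 42·t ≡ -33 (mod 1).
    Modulo 1 every t works; take t = 0.
    Then x = 132 + 168·0 = 132, valid modulo lcm(168, 4) = 168: x ≡ 132 (mod 168).
Verify: 132 mod 21 = 6, 132 mod 8 = 4, 132 mod 4 = 0.

x ≡ 132 (mod 168).


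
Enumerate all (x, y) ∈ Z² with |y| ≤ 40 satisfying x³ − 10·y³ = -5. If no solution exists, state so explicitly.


The equation is x³ - 10y³ = -5. For fixed y, x³ = 10·y³ − 5, so a solution requires the RHS to be a perfect cube.
Strategy: iterate y from -40 to 40, compute RHS = 10·y³ − 5, and check whether it is a (positive or negative) perfect cube.
Check small values of y:
  y = 0: RHS = -5 is not a perfect cube.
  y = 1: RHS = 5 is not a perfect cube.
  y = -1: RHS = -15 is not a perfect cube.
  y = 2: RHS = 75 is not a perfect cube.
  y = -2: RHS = -85 is not a perfect cube.
  y = 3: RHS = 265 is not a perfect cube.
  y = -3: RHS = -275 is not a perfect cube.
Continuing the search up to |y| = 40 finds no solutions either.
No (x, y) in the scanned range satisfies the equation.

No integer solutions with |y| ≤ 40.


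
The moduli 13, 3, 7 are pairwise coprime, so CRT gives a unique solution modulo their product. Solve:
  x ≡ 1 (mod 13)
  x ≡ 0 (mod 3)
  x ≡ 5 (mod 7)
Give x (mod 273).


Moduli 13, 3, 7 are pairwise coprime; by CRT there is a unique solution modulo M = 13 · 3 · 7 = 273.
Solve pairwise, accumulating the modulus:
  Start with x ≡ 1 (mod 13).
  Combine with x ≡ 0 (mod 3): since gcd(13, 3) = 1, we get a unique residue mod 39.
    Write x = 1 + 13·t and substitute into x ≡ 0 (mod 3): 13·t ≡ 0 − 1 = -1 (mod 3).
    Reduce coefficients mod 3: 1·t ≡ 2 (mod 3).
    So t ≡ 2 (mod 3).
    Then x = 1 + 13·2 = 27, valid modulo lcm(13, 3) = 39: x ≡ 27 (mod 39).
  Combine with x ≡ 5 (mod 7): since gcd(39, 7) = 1, we get a unique residue mod 273.
    Write x = 27 + 39·t and substitute into x ≡ 5 (mod 7): 39·t ≡ 5 − 27 = -22 (mod 7).
    Reduce coefficients mod 7: 4·t ≡ 6 (mod 7).
    The inverse of 4 mod 7 is 2 (since 4·2 = 8 = 1·7 + 1), so t ≡ 2·6 = 12 ≡ 5 (mod 7).
    Then x = 27 + 39·5 = 222, valid modulo lcm(39, 7) = 273: x ≡ 222 (mod 273).
Verify: 222 mod 13 = 1 ✓, 222 mod 3 = 0 ✓, 222 mod 7 = 5 ✓.

x ≡ 222 (mod 273).


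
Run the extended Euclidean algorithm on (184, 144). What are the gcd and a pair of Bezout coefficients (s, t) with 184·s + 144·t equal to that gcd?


Euclidean algorithm on (184, 144) — divide until remainder is 0:
  184 = 1 · 144 + 40
  144 = 3 · 40 + 24
  40 = 1 · 24 + 16
  24 = 1 · 16 + 8
  16 = 2 · 8 + 0
gcd(184, 144) = 8.
Track Bezout coefficients alongside the remainders: start with r₀ = 184 = a·1 + b·0 (s = 1, t = 0) and r₁ = 144 = a·0 + b·1 (s = 0, t = 1); each new remainder r_{k+1} = r_{k-1} − q_k·r_k inherits s_{k+1} = s_{k-1} − q_k·s_k, t_{k+1} = t_{k-1} − q_k·t_k, so r_k = a·s_k + b·t_k at every step:
  q = 1: r = 40, s = 1 − 1·0 = 1, t = 0 − 1·1 = -1  (check: 184·1 + 144·(-1) = 40)
  q = 3: r = 24, s = 0 − 3·1 = -3, t = 1 − 3·(-1) = 4  (check: 184·(-3) + 144·4 = 24)
  q = 1: r = 16, s = 1 − 1·(-3) = 4, t = -1 − 1·4 = -5  (check: 184·4 + 144·(-5) = 16)
  q = 1: r = 8, s = -3 − 1·4 = -7, t = 4 − 1·(-5) = 9  (check: 184·(-7) + 144·9 = 8)
The row with r = 8 (the gcd) gives the Bezout coefficients s = -7, t = 9.
Result: 184 · (-7) + 144 · (9) = 8.

gcd(184, 144) = 8; s = -7, t = 9 (check: 184·(-7) + 144·9 = 8).


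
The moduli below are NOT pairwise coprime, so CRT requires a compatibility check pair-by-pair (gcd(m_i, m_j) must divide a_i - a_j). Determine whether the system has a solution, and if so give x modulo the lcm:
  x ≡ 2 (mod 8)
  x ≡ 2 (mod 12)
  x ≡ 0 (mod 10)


Moduli 8, 12, 10 are not pairwise coprime, so CRT works modulo lcm(m_i) when all pairwise compatibility conditions hold.
Pairwise compatibility: gcd(m_i, m_j) must divide a_i - a_j for every pair.
Merge one congruence at a time:
  Start: x ≡ 2 (mod 8).
  Combine with x ≡ 2 (mod 12): gcd(8, 12) = 4; 2 - 2 = 0, which IS divisible by 4, so compatible.
    Write x = 2 + 8·t and substitute into x ≡ 2 (mod 12): 8·t ≡ 2 − 2 = 0 (mod 12).
    Divide the congruence (and modulus) by g = 4: 2·t ≡ 0 (mod 3).
    The inverse of 2 mod 3 is 2 (since 2·2 = 4 = 1·3 + 1), so t ≡ 2·0 = 0 ≡ 0 (mod 3).
    Then x = 2 + 8·0 = 2, valid modulo lcm(8, 12) = 24: x ≡ 2 (mod 24).
  Combine with x ≡ 0 (mod 10): gcd(24, 10) = 2; 0 - 2 = -2, which IS divisible by 2, so compatible.
    Write x = 2 + 24·t and substitute into x ≡ 0 (mod 10): 24·t ≡ 0 − 2 = -2 (mod 10).
    Divide the congruence (and modulus) by g = 2: 12·t ≡ -1 (mod 5).
    Reduce coefficients mod 5: 2·t ≡ 4 (mod 5).
    The inverse of 2 mod 5 is 3 (since 2·3 = 6 = 1·5 + 1), so t ≡ 3·4 = 12 ≡ 2 (mod 5).
    Then x = 2 + 24·2 = 50, valid modulo lcm(24, 10) = 120: x ≡ 50 (mod 120).
Verify: 50 mod 8 = 2, 50 mod 12 = 2, 50 mod 10 = 0.

x ≡ 50 (mod 120).


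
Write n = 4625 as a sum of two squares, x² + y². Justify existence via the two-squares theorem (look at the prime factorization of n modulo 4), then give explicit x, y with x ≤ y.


Step 1: Factor n = 4625 = 5^3 · 37.
Step 2: Check the mod-4 condition on each prime factor: 5 ≡ 1 (mod 4), exponent 3; 37 ≡ 1 (mod 4), exponent 1.
All primes ≡ 3 (mod 4) appear to even exponent (or don't appear), so by the two-squares theorem n IS expressible as a sum of two squares.
Step 3: Build a representation. Group n = k² · m with k = 5 and m = 5 · 37 = 185 (a product of primes ≡ 1 (mod 4)); a representation of m scales to one of n via (k·x)² + (k·y)² = k²(x² + y²). Each prime p ≡ 1 (mod 4) is itself a sum of two squares; find a² by testing p − a² for a perfect square:
  5: 5 − 1² = 4 = 2² ⇒ 5 = 1² + 2².
  37: 37 − 1² = 36 = 6² ⇒ 37 = 1² + 6².
  Combine using the Brahmagupta–Fibonacci identity (a² + b²)(c² + d²) = (ac − bd)² + (ad + bc)² = (ac + bd)² + (ad − bc)²:
  5 · 37 = 185: from (1² + 2²)(1² + 6²), take (1·1 − 2·6, 1·6 + 2·1) = (1 − 12, 6 + 2) = (-11, 8); dropping signs (only squares matter) gives (11, 8); check 11² + 8² = 121 + 64 = 185 ✓.
  Scale by k = 5: (5·11, 5·8) = (55, 40).
Step 4: Order so x ≤ y and verify: 40² + 55² = 1600 + 3025 = 4625 = n. ✓

n = 4625 = 40² + 55² (one valid representation with x ≤ y).


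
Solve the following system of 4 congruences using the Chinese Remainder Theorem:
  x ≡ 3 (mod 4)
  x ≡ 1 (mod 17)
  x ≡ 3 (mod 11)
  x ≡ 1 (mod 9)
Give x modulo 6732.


Product of moduli M = 4 · 17 · 11 · 9 = 6732.
Merge one congruence at a time:
  Start: x ≡ 3 (mod 4).
  Combine with x ≡ 1 (mod 17); new modulus lcm = 68.
    Write x = 3 + 4·t and substitute into x ≡ 1 (mod 17): 4·t ≡ 1 − 3 = -2 (mod 17).
    Reduce coefficients mod 17: 4·t ≡ 15 (mod 17).
    The inverse of 4 mod 17 is 13 (since 4·13 = 52 = 3·17 + 1), so t ≡ 13·15 = 195 ≡ 8 (mod 17).
    Then x = 3 + 4·8 = 35, valid modulo lcm(4, 17) = 68: x ≡ 35 (mod 68).
  Combine with x ≡ 3 (mod 11); new modulus lcm = 748.
    Write x = 35 + 68·t and substitute into x ≡ 3 (mod 11): 68·t ≡ 3 − 35 = -32 (mod 11).
    Reduce coefficients mod 11: 2·t ≡ 1 (mod 11).
    The inverse of 2 mod 11 is 6 (since 2·6 = 12 = 1·11 + 1), so t ≡ 6·1 = 6 ≡ 6 (mod 11).
    Then x = 35 + 68·6 = 443, valid modulo lcm(68, 11) = 748: x ≡ 443 (mod 748).
  Combine with x ≡ 1 (mod 9); new modulus lcm = 6732.
    Write x = 443 + 748·t and substitute into x ≡ 1 (mod 9): 748·t ≡ 1 − 443 = -442 (mod 9).
    Reduce coefficients mod 9: 1·t ≡ 8 (mod 9).
    So t ≡ 8 (mod 9).
    Then x = 443 + 748·8 = 6427, valid modulo lcm(748, 9) = 6732: x ≡ 6427 (mod 6732).
Verify against each original: 6427 mod 4 = 3, 6427 mod 17 = 1, 6427 mod 11 = 3, 6427 mod 9 = 1.

x ≡ 6427 (mod 6732).


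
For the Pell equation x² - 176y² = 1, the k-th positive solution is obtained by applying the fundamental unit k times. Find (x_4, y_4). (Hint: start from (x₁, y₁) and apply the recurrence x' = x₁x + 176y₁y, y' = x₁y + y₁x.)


Step 1: Find the fundamental solution (x₁, y₁) of x² - 176y² = 1.
  Expand √176 as a continued fraction. a₀ = ⌊√176⌋ = 13; iterate m_{k+1} = d_k·a_k − m_k, d_{k+1} = (176 − m_{k+1}²)/d_k, a_{k+1} = ⌊(a₀ + m_{k+1})/d_{k+1}⌋ (starting m₀ = 0, d₀ = 1), with convergents p_k = a_k·p_{k-1} + p_{k-2}, q_k = a_k·q_{k-1} + q_{k-2} (p₋₁ = 1, q₋₁ = 0):
  k = 0: a₀ = 13; p₀/q₀ = 13/1; p₀² − 176·q₀² = 169 − 176 = -7.
  k = 1: m = 13, d = 7, a = ⌊(13 + 13)/7⌋ = 3; p/q = (3·13 + 1)/(3·1 + 0) = 40/3; p² − 176·q² = 1600 − 1584 = 16.
  k = 2: m = 8, d = 16, a = ⌊(13 + 8)/16⌋ = 1; p/q = (1·40 + 13)/(1·3 + 1) = 53/4; p² − 176·q² = 2809 − 2816 = -7.
  k = 3: m = 8, d = 7, a = ⌊(13 + 8)/7⌋ = 3; p/q = (3·53 + 40)/(3·4 + 3) = 199/15; p² − 176·q² = 39601 − 39600 = 1.
  The first convergent with p² − 176·q² = 1 gives the fundamental solution (x₁, y₁) = (199, 15).
Step 2: Apply the recurrence (x_{n+1}, y_{n+1}) = (x₁x_n + 176y₁y_n, x₁y_n + y₁x_n) repeatedly.
  From (x_1, y_1) = (199, 15): x_2 = 199·199 + 176·15·15 = 79201; y_2 = 199·15 + 15·199 = 5970.
  From (x_2, y_2) = (79201, 5970): x_3 = 199·79201 + 176·15·5970 = 31521799; y_3 = 199·5970 + 15·79201 = 2376045.
  From (x_3, y_3) = (31521799, 2376045): x_4 = 199·31521799 + 176·15·2376045 = 12545596801; y_4 = 199·2376045 + 15·31521799 = 945659940.
Step 3: Verify x_4² - 176·y_4² = 157391999093261433601 - 157391999093261433600 = 1 (should be 1). ✓

(x_1, y_1) = (199, 15); (x_4, y_4) = (12545596801, 945659940).


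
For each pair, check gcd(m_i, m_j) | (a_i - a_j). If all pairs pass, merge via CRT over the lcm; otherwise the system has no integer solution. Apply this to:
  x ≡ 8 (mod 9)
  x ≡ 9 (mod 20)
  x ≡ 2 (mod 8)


Moduli 9, 20, 8 are not pairwise coprime, so CRT works modulo lcm(m_i) when all pairwise compatibility conditions hold.
Pairwise compatibility: gcd(m_i, m_j) must divide a_i - a_j for every pair.
Merge one congruence at a time:
  Start: x ≡ 8 (mod 9).
  Combine with x ≡ 9 (mod 20): gcd(9, 20) = 1; 9 - 8 = 1, which IS divisible by 1, so compatible.
    Write x = 8 + 9·t and substitute into x ≡ 9 (mod 20): 9·t ≡ 9 − 8 = 1 (mod 20).
    The inverse of 9 mod 20 is 9 (since 9·9 = 81 = 4·20 + 1), so t ≡ 9·1 = 9 ≡ 9 (mod 20).
    Then x = 8 + 9·9 = 89, valid modulo lcm(9, 20) = 180: x ≡ 89 (mod 180).
  Combine with x ≡ 2 (mod 8): gcd(180, 8) = 4, and 2 - 89 = -87 is NOT divisible by 4.
    ⇒ system is inconsistent (no integer solution).

No solution (the system is inconsistent).


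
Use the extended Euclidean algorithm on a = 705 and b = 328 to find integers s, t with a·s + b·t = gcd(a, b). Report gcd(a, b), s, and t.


Euclidean algorithm on (705, 328) — divide until remainder is 0:
  705 = 2 · 328 + 49
  328 = 6 · 49 + 34
  49 = 1 · 34 + 15
  34 = 2 · 15 + 4
  15 = 3 · 4 + 3
  4 = 1 · 3 + 1
  3 = 3 · 1 + 0
gcd(705, 328) = 1.
Track Bezout coefficients alongside the remainders: start with r₀ = 705 = a·1 + b·0 (s = 1, t = 0) and r₁ = 328 = a·0 + b·1 (s = 0, t = 1); each new remainder r_{k+1} = r_{k-1} − q_k·r_k inherits s_{k+1} = s_{k-1} − q_k·s_k, t_{k+1} = t_{k-1} − q_k·t_k, so r_k = a·s_k + b·t_k at every step:
  q = 2: r = 49, s = 1 − 2·0 = 1, t = 0 − 2·1 = -2  (check: 705·1 + 328·(-2) = 49)
  q = 6: r = 34, s = 0 − 6·1 = -6, t = 1 − 6·(-2) = 13  (check: 705·(-6) + 328·13 = 34)
  q = 1: r = 15, s = 1 − 1·(-6) = 7, t = -2 − 1·13 = -15  (check: 705·7 + 328·(-15) = 15)
  q = 2: r = 4, s = -6 − 2·7 = -20, t = 13 − 2·(-15) = 43  (check: 705·(-20) + 328·43 = 4)
  q = 3: r = 3, s = 7 − 3·(-20) = 67, t = -15 − 3·43 = -144  (check: 705·67 + 328·(-144) = 3)
  q = 1: r = 1, s = -20 − 1·67 = -87, t = 43 − 1·(-144) = 187  (check: 705·(-87) + 328·187 = 1)
The row with r = 1 (the gcd) gives the Bezout coefficients s = -87, t = 187.
Result: 705 · (-87) + 328 · (187) = 1.

gcd(705, 328) = 1; s = -87, t = 187 (check: 705·(-87) + 328·187 = 1).


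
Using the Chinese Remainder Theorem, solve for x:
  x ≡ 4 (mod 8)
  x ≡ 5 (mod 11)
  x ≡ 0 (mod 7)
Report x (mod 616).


Moduli 8, 11, 7 are pairwise coprime; by CRT there is a unique solution modulo M = 8 · 11 · 7 = 616.
Solve pairwise, accumulating the modulus:
  Start with x ≡ 4 (mod 8).
  Combine with x ≡ 5 (mod 11): since gcd(8, 11) = 1, we get a unique residue mod 88.
    Write x = 4 + 8·t and substitute into x ≡ 5 (mod 11): 8·t ≡ 5 − 4 = 1 (mod 11).
    The inverse of 8 mod 11 is 7 (since 8·7 = 56 = 5·11 + 1), so t ≡ 7·1 = 7 ≡ 7 (mod 11).
    Then x = 4 + 8·7 = 60, valid modulo lcm(8, 11) = 88: x ≡ 60 (mod 88).
  Combine with x ≡ 0 (mod 7): since gcd(88, 7) = 1, we get a unique residue mod 616.
    Write x = 60 + 88·t and substitute into x ≡ 0 (mod 7): 88·t ≡ 0 − 60 = -60 (mod 7).
    Reduce coefficients mod 7: 4·t ≡ 3 (mod 7).
    The inverse of 4 mod 7 is 2 (since 4·2 = 8 = 1·7 + 1), so t ≡ 2·3 = 6 ≡ 6 (mod 7).
    Then x = 60 + 88·6 = 588, valid modulo lcm(88, 7) = 616: x ≡ 588 (mod 616).
Verify: 588 mod 8 = 4 ✓, 588 mod 11 = 5 ✓, 588 mod 7 = 0 ✓.

x ≡ 588 (mod 616).


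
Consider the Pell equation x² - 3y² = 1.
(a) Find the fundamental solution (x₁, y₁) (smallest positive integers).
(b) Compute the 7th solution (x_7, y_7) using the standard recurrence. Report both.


Step 1: Find the fundamental solution (x₁, y₁) of x² - 3y² = 1.
  Expand √3 as a continued fraction. a₀ = ⌊√3⌋ = 1; iterate m_{k+1} = d_k·a_k − m_k, d_{k+1} = (3 − m_{k+1}²)/d_k, a_{k+1} = ⌊(a₀ + m_{k+1})/d_{k+1}⌋ (starting m₀ = 0, d₀ = 1), with convergents p_k = a_k·p_{k-1} + p_{k-2}, q_k = a_k·q_{k-1} + q_{k-2} (p₋₁ = 1, q₋₁ = 0):
  k = 0: a₀ = 1; p₀/q₀ = 1/1; p₀² − 3·q₀² = 1 − 3 = -2.
  k = 1: m = 1, d = 2, a = ⌊(1 + 1)/2⌋ = 1; p/q = (1·1 + 1)/(1·1 + 0) = 2/1; p² − 3·q² = 4 − 3 = 1.
  The first convergent with p² − 3·q² = 1 gives the fundamental solution (x₁, y₁) = (2, 1).
Step 2: Apply the recurrence (x_{n+1}, y_{n+1}) = (x₁x_n + 3y₁y_n, x₁y_n + y₁x_n) repeatedly.
  From (x_1, y_1) = (2, 1): x_2 = 2·2 + 3·1·1 = 7; y_2 = 2·1 + 1·2 = 4.
  From (x_2, y_2) = (7, 4): x_3 = 2·7 + 3·1·4 = 26; y_3 = 2·4 + 1·7 = 15.
  From (x_3, y_3) = (26, 15): x_4 = 2·26 + 3·1·15 = 97; y_4 = 2·15 + 1·26 = 56.
  From (x_4, y_4) = (97, 56): x_5 = 2·97 + 3·1·56 = 362; y_5 = 2·56 + 1·97 = 209.
  From (x_5, y_5) = (362, 209): x_6 = 2·362 + 3·1·209 = 1351; y_6 = 2·209 + 1·362 = 780.
  From (x_6, y_6) = (1351, 780): x_7 = 2·1351 + 3·1·780 = 5042; y_7 = 2·780 + 1·1351 = 2911.
Step 3: Verify x_7² - 3·y_7² = 25421764 - 25421763 = 1 (should be 1). ✓

(x_1, y_1) = (2, 1); (x_7, y_7) = (5042, 2911).
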